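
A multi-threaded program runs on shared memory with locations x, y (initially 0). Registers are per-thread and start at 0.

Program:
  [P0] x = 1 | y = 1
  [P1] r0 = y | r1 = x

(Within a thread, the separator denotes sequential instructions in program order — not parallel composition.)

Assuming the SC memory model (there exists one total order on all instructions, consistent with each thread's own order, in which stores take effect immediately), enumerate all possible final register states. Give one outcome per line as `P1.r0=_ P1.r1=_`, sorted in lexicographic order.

outcome vector order: (P1.r0,P1.r1)
|SC outcomes| = 3

P1.r0=0 P1.r1=0
P1.r0=0 P1.r1=1
P1.r0=1 P1.r1=1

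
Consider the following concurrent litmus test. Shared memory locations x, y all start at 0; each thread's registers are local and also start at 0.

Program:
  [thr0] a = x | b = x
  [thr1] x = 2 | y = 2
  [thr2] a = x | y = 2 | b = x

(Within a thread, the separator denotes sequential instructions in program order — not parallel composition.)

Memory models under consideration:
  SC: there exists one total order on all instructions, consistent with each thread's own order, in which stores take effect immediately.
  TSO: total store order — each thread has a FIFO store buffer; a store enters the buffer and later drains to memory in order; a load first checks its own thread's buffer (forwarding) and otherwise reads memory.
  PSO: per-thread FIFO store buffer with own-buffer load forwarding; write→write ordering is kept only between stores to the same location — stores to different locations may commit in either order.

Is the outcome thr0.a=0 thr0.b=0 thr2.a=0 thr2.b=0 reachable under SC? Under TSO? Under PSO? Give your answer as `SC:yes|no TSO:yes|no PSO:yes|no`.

outcome vector order: (thr0.a,thr0.b,thr2.a,thr2.b)
[SC] allowed = {0000 0002 0022 0200 0202 0222 2200 2202 2222}
[TSO] allowed = {0000 0002 0022 0200 0202 0222 2200 2202 2222}
[PSO] allowed = {0000 0002 0022 0200 0202 0222 2200 2202 2222}
target 0000 ∈ {SC,TSO,PSO}

SC:yes TSO:yes PSO:yes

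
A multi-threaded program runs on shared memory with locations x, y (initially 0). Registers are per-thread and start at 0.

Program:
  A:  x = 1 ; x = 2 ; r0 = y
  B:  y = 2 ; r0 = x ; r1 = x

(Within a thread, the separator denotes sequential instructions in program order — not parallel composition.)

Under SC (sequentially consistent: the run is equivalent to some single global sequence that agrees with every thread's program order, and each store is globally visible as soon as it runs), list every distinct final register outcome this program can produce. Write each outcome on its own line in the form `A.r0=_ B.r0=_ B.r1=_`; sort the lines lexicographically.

outcome vector order: (A.r0,B.r0,B.r1)
|SC outcomes| = 7

A.r0=0 B.r0=2 B.r1=2
A.r0=2 B.r0=0 B.r1=0
A.r0=2 B.r0=0 B.r1=1
A.r0=2 B.r0=0 B.r1=2
A.r0=2 B.r0=1 B.r1=1
A.r0=2 B.r0=1 B.r1=2
A.r0=2 B.r0=2 B.r1=2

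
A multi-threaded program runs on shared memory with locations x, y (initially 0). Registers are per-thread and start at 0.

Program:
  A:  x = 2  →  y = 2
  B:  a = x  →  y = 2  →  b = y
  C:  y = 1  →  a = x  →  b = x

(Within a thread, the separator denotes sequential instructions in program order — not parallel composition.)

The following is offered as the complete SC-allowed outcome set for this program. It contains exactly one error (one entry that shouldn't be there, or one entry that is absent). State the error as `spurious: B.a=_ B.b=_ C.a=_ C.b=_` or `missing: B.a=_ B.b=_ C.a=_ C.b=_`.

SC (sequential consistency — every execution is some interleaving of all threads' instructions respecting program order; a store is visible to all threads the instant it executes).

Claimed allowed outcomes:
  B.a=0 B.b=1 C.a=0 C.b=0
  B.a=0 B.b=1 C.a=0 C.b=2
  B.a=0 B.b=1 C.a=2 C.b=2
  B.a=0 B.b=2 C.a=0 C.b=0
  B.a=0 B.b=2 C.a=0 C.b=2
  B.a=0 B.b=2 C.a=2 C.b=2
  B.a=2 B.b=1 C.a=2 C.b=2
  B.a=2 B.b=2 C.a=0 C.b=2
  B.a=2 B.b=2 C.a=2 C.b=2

outcome vector order: (B.a,B.b,C.a,C.b)
SC (10): 0100; 0102; 0122; 0200; 0202; 0222; 2122; 2200; 2202; 2222
SC∖claimed = {2200}

missing: B.a=2 B.b=2 C.a=0 C.b=0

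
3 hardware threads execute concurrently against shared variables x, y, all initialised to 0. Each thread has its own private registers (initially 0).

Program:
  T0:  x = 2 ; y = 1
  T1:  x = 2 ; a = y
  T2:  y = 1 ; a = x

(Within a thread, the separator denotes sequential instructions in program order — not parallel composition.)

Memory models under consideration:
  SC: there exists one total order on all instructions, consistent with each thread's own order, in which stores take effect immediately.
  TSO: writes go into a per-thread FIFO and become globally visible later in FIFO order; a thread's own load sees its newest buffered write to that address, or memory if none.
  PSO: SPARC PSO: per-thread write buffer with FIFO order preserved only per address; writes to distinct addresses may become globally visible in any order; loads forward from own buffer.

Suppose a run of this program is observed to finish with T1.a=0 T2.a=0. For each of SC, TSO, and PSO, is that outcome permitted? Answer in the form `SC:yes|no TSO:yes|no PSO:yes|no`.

outcome vector order: (T1.a,T2.a)
SC (3): <0 2>, <1 0>, <1 2>
TSO (4): <0 0>, <0 2>, <1 0>, <1 2>
PSO (4): <0 0>, <0 2>, <1 0>, <1 2>
target <0 0> ∈ {TSO,PSO}

SC:no TSO:yes PSO:yes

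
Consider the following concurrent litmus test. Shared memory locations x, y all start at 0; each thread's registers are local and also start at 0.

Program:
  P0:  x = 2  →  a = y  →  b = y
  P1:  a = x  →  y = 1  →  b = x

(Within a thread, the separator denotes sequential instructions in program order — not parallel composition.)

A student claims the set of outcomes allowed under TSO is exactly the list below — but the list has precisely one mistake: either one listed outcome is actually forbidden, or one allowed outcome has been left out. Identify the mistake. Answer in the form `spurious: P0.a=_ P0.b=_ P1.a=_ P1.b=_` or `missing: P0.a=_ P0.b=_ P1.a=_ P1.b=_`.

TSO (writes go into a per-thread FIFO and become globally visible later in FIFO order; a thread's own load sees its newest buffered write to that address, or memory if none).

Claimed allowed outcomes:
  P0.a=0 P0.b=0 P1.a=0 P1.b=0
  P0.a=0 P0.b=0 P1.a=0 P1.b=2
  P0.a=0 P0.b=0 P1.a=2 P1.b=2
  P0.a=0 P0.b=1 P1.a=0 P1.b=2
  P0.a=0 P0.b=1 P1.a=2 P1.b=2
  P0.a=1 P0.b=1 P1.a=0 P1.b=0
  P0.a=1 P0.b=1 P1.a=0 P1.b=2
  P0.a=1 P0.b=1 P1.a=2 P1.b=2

missing: P0.a=0 P0.b=1 P1.a=0 P1.b=0

outcome vector order: (P0.a,P0.b,P1.a,P1.b)
TSO (9): (0,0,0,0) (0,0,0,2) (0,0,2,2) (0,1,0,0) (0,1,0,2) (0,1,2,2) (1,1,0,0) (1,1,0,2) (1,1,2,2)
TSO∖claimed = {(0,1,0,0)}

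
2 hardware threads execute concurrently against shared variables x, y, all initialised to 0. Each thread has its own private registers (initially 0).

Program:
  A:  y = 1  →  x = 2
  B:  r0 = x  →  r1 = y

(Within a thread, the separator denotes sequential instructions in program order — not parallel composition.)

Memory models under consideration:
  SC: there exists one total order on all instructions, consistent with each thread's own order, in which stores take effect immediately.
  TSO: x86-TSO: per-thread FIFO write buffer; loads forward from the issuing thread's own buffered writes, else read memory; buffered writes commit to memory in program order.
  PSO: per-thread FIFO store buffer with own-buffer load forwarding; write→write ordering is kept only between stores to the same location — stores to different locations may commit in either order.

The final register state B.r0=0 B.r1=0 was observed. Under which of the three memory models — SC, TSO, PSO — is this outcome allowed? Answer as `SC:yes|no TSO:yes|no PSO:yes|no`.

SC:yes TSO:yes PSO:yes

outcome vector order: (B.r0,B.r1)
under SC → 00; 01; 21
under TSO → 00; 01; 21
under PSO → 00; 01; 20; 21
target 00 ∈ {SC,TSO,PSO}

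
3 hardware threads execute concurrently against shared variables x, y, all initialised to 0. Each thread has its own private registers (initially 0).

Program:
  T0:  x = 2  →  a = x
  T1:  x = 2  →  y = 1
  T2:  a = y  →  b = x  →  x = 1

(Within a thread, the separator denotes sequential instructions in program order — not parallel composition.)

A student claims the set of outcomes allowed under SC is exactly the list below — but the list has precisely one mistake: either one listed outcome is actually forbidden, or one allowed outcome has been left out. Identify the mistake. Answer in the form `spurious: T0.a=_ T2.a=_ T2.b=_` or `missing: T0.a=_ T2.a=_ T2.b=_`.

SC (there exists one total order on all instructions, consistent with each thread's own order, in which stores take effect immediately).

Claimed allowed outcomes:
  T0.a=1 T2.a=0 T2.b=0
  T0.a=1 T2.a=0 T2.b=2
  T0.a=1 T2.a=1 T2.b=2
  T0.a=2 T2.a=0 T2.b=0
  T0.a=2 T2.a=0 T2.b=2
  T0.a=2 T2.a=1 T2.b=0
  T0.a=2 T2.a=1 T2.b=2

spurious: T0.a=2 T2.a=1 T2.b=0

outcome vector order: (T0.a,T2.a,T2.b)
SC: 6 outcomes — {100, 102, 112, 200, 202, 212}
claimed∖SC = {210}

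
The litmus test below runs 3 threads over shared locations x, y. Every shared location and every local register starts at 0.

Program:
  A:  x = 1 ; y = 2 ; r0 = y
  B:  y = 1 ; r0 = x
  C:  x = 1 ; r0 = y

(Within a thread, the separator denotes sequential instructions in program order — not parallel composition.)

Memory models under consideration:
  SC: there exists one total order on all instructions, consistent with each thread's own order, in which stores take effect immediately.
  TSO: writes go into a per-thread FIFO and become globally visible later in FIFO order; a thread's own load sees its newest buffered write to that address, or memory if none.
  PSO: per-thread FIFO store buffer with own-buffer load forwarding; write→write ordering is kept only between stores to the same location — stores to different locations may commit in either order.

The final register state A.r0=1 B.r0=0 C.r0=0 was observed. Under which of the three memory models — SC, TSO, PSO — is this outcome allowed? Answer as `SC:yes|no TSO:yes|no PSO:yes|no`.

SC:no TSO:yes PSO:yes

outcome vector order: (A.r0,B.r0,C.r0)
SC (8): <1 1 0> <1 1 1> <1 1 2> <2 0 1> <2 0 2> <2 1 0> <2 1 1> <2 1 2>
TSO (12): <1 0 0> <1 0 1> <1 0 2> <1 1 0> <1 1 1> <1 1 2> <2 0 0> <2 0 1> <2 0 2> <2 1 0> <2 1 1> <2 1 2>
PSO (12): <1 0 0> <1 0 1> <1 0 2> <1 1 0> <1 1 1> <1 1 2> <2 0 0> <2 0 1> <2 0 2> <2 1 0> <2 1 1> <2 1 2>
target <1 0 0> ∈ {TSO,PSO}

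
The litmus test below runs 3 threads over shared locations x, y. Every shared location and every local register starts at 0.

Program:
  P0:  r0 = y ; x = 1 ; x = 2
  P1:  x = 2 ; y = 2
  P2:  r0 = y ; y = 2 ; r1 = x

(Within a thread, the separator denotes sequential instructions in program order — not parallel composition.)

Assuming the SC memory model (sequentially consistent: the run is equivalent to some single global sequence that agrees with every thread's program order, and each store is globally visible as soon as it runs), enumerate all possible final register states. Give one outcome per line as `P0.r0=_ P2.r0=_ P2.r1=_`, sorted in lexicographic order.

P0.r0=0 P2.r0=0 P2.r1=0
P0.r0=0 P2.r0=0 P2.r1=1
P0.r0=0 P2.r0=0 P2.r1=2
P0.r0=0 P2.r0=2 P2.r1=1
P0.r0=0 P2.r0=2 P2.r1=2
P0.r0=2 P2.r0=0 P2.r1=0
P0.r0=2 P2.r0=0 P2.r1=1
P0.r0=2 P2.r0=0 P2.r1=2
P0.r0=2 P2.r0=2 P2.r1=1
P0.r0=2 P2.r0=2 P2.r1=2

outcome vector order: (P0.r0,P2.r0,P2.r1)
|SC outcomes| = 10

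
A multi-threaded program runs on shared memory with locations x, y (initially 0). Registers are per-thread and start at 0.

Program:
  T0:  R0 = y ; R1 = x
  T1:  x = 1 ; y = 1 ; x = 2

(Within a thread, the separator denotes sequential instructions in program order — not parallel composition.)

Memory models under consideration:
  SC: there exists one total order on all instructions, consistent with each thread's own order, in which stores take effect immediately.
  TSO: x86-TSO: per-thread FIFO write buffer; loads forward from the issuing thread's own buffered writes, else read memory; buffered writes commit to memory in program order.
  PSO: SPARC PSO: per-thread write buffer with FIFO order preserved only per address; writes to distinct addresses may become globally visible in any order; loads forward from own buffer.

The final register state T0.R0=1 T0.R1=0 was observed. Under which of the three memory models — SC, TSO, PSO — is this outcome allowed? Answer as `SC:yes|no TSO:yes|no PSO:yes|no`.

outcome vector order: (T0.R0,T0.R1)
[SC] allowed = {00; 01; 02; 11; 12}
[TSO] allowed = {00; 01; 02; 11; 12}
[PSO] allowed = {00; 01; 02; 10; 11; 12}
target 10 ∈ {PSO}

SC:no TSO:no PSO:yes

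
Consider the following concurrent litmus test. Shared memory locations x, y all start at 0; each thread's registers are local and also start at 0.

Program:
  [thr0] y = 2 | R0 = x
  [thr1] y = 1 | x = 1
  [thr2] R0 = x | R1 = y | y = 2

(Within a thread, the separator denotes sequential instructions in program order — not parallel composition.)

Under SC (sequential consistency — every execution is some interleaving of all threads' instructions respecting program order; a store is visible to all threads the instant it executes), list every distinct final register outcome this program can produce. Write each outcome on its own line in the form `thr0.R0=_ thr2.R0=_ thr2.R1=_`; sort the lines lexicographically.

outcome vector order: (thr0.R0,thr2.R0,thr2.R1)
|SC outcomes| = 10

thr0.R0=0 thr2.R0=0 thr2.R1=0
thr0.R0=0 thr2.R0=0 thr2.R1=1
thr0.R0=0 thr2.R0=0 thr2.R1=2
thr0.R0=0 thr2.R0=1 thr2.R1=1
thr0.R0=0 thr2.R0=1 thr2.R1=2
thr0.R0=1 thr2.R0=0 thr2.R1=0
thr0.R0=1 thr2.R0=0 thr2.R1=1
thr0.R0=1 thr2.R0=0 thr2.R1=2
thr0.R0=1 thr2.R0=1 thr2.R1=1
thr0.R0=1 thr2.R0=1 thr2.R1=2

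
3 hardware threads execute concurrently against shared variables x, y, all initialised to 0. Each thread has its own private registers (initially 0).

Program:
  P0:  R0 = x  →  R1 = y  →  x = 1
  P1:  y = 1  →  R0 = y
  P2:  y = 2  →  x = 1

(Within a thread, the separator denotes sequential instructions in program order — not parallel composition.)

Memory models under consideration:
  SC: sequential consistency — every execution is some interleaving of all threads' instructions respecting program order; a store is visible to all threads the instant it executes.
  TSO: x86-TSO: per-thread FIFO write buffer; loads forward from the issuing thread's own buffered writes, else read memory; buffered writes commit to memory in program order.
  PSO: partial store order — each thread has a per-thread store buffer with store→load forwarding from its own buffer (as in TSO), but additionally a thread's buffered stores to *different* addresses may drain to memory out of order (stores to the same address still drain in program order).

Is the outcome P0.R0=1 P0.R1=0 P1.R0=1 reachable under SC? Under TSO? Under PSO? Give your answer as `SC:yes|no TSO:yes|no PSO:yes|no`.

outcome vector order: (P0.R0,P0.R1,P1.R0)
[SC] allowed = {0/0/1; 0/0/2; 0/1/1; 0/1/2; 0/2/1; 0/2/2; 1/1/1; 1/2/1; 1/2/2}
[TSO] allowed = {0/0/1; 0/0/2; 0/1/1; 0/1/2; 0/2/1; 0/2/2; 1/1/1; 1/2/1; 1/2/2}
[PSO] allowed = {0/0/1; 0/0/2; 0/1/1; 0/1/2; 0/2/1; 0/2/2; 1/0/1; 1/0/2; 1/1/1; 1/1/2; 1/2/1; 1/2/2}
target 1/0/1 ∈ {PSO}

SC:no TSO:no PSO:yes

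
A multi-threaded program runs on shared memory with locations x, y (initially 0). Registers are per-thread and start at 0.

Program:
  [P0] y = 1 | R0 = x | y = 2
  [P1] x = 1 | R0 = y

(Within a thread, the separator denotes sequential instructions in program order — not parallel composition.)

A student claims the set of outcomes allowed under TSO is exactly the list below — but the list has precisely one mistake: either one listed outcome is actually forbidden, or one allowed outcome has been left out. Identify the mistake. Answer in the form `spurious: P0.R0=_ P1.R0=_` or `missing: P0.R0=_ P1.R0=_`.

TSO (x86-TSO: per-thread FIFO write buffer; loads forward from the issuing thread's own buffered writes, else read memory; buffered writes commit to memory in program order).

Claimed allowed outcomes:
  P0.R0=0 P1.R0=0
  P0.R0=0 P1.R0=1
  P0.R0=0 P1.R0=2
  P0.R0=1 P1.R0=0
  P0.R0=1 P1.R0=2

missing: P0.R0=1 P1.R0=1

outcome vector order: (P0.R0,P1.R0)
[TSO] allowed = {0/0; 0/1; 0/2; 1/0; 1/1; 1/2}
TSO∖claimed = {1/1}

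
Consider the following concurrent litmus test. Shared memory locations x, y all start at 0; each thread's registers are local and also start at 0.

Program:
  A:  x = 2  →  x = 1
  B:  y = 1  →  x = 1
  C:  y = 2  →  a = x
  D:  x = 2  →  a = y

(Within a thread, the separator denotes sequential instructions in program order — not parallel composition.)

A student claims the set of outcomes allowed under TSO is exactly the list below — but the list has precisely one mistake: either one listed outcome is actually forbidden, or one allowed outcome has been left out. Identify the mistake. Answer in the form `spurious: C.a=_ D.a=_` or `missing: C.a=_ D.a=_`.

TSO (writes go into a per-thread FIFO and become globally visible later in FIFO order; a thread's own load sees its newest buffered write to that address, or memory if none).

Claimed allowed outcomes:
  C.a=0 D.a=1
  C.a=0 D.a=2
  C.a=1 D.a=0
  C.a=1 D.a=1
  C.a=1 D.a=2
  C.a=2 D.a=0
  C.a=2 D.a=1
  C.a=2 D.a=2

outcome vector order: (C.a,D.a)
TSO: 9 outcomes — {0/0 0/1 0/2 1/0 1/1 1/2 2/0 2/1 2/2}
TSO∖claimed = {0/0}

missing: C.a=0 D.a=0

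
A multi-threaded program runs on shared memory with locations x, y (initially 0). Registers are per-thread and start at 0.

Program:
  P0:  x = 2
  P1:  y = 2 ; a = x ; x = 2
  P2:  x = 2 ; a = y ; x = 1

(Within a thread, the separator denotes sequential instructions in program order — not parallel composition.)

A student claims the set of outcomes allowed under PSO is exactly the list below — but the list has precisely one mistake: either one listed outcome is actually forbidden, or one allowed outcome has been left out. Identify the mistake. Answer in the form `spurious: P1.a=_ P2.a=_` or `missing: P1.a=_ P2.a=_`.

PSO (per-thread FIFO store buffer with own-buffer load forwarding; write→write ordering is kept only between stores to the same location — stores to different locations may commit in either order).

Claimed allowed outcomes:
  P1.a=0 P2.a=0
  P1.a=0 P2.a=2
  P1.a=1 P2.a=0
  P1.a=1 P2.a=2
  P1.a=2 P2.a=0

outcome vector order: (P1.a,P2.a)
[PSO] allowed = {(0,0), (0,2), (1,0), (1,2), (2,0), (2,2)}
PSO∖claimed = {(2,2)}

missing: P1.a=2 P2.a=2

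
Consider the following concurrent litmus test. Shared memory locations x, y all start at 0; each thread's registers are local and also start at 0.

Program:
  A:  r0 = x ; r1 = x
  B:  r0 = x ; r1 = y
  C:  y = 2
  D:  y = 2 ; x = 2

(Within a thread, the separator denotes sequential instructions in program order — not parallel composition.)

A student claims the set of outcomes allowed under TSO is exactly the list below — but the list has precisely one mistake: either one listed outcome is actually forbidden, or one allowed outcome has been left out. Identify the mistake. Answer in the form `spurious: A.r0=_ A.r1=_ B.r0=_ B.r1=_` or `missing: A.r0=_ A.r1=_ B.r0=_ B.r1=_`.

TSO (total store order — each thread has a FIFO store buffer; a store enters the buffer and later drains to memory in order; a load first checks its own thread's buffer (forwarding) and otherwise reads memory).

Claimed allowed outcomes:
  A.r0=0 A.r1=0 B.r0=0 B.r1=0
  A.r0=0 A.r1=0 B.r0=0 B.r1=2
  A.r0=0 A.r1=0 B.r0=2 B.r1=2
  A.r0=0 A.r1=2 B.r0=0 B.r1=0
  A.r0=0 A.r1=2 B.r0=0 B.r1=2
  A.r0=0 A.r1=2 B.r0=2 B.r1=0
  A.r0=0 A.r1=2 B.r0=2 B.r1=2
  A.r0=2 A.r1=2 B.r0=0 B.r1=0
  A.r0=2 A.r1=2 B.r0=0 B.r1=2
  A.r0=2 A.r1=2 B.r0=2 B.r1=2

spurious: A.r0=0 A.r1=2 B.r0=2 B.r1=0

outcome vector order: (A.r0,A.r1,B.r0,B.r1)
[TSO] allowed = {0/0/0/0; 0/0/0/2; 0/0/2/2; 0/2/0/0; 0/2/0/2; 0/2/2/2; 2/2/0/0; 2/2/0/2; 2/2/2/2}
claimed∖TSO = {0/2/2/0}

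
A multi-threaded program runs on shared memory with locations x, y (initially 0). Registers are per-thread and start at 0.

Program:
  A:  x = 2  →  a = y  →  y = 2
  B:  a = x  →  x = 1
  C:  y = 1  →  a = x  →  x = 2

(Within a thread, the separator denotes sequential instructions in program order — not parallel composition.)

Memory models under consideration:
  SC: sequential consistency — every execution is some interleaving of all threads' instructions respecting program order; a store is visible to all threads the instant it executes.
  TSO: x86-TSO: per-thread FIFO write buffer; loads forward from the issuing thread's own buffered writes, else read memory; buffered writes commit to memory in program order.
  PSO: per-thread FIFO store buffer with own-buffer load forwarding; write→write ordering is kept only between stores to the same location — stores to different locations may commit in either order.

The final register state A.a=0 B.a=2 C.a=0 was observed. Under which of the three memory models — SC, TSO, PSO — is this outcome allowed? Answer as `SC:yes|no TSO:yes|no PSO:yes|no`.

outcome vector order: (A.a,B.a,C.a)
under SC → 001 002 021 022 100 101 102 120 121 122
under TSO → 000 001 002 020 021 022 100 101 102 120 121 122
under PSO → 000 001 002 020 021 022 100 101 102 120 121 122
target 020 ∈ {TSO,PSO}

SC:no TSO:yes PSO:yes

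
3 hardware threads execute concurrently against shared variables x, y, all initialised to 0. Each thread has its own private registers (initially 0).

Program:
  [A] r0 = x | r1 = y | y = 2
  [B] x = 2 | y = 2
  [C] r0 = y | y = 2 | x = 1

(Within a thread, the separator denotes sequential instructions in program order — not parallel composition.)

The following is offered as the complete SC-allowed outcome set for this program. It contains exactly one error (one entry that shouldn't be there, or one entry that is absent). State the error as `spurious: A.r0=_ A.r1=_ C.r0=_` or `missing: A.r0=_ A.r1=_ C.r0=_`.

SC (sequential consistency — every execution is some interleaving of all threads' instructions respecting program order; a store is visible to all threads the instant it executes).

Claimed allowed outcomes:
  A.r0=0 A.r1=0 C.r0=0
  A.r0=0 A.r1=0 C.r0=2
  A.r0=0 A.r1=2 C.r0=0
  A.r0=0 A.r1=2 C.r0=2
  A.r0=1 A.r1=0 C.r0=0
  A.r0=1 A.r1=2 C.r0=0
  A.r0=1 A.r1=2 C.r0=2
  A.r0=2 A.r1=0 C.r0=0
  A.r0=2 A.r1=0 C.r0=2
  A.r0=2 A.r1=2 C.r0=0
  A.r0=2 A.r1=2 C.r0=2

spurious: A.r0=1 A.r1=0 C.r0=0

outcome vector order: (A.r0,A.r1,C.r0)
SC: 10 outcomes — {(0,0,0) (0,0,2) (0,2,0) (0,2,2) (1,2,0) (1,2,2) (2,0,0) (2,0,2) (2,2,0) (2,2,2)}
claimed∖SC = {(1,0,0)}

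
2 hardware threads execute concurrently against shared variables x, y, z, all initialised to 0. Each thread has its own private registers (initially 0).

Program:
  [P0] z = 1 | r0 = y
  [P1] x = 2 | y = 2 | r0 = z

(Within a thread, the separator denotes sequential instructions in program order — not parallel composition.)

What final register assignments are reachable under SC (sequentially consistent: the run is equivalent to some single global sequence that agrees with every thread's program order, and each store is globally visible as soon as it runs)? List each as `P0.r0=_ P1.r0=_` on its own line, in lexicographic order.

P0.r0=0 P1.r0=1
P0.r0=2 P1.r0=0
P0.r0=2 P1.r0=1

outcome vector order: (P0.r0,P1.r0)
|SC outcomes| = 3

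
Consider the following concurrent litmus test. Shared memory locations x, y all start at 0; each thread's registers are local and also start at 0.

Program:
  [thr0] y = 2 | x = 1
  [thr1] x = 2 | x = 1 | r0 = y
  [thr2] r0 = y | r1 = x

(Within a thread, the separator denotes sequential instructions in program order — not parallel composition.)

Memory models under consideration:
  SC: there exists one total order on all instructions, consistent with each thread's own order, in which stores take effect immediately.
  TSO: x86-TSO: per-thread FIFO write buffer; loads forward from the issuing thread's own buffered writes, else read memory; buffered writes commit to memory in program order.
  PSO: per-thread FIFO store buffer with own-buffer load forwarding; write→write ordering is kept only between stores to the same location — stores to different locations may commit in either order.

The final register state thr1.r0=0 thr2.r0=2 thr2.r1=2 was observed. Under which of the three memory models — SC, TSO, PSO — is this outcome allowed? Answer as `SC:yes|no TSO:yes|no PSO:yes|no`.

SC:no TSO:yes PSO:yes

outcome vector order: (thr1.r0,thr2.r0,thr2.r1)
[SC] allowed = {0/0/0 0/0/1 0/0/2 0/2/1 2/0/0 2/0/1 2/0/2 2/2/0 2/2/1 2/2/2}
[TSO] allowed = {0/0/0 0/0/1 0/0/2 0/2/0 0/2/1 0/2/2 2/0/0 2/0/1 2/0/2 2/2/0 2/2/1 2/2/2}
[PSO] allowed = {0/0/0 0/0/1 0/0/2 0/2/0 0/2/1 0/2/2 2/0/0 2/0/1 2/0/2 2/2/0 2/2/1 2/2/2}
target 0/2/2 ∈ {TSO,PSO}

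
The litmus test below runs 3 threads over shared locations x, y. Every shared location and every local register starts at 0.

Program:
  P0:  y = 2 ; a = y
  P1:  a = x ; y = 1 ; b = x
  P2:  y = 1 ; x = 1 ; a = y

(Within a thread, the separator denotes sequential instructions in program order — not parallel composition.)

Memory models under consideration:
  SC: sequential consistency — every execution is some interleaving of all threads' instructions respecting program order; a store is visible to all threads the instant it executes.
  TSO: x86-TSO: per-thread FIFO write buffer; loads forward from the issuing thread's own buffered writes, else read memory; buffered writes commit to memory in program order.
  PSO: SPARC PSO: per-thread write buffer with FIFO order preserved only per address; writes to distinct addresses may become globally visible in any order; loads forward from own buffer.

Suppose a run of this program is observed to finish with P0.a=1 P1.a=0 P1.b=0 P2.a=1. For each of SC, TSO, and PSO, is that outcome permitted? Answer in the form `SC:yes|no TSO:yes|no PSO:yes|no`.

SC:yes TSO:yes PSO:yes

outcome vector order: (P0.a,P1.a,P1.b,P2.a)
under SC → <1 0 0 1>, <1 0 1 1>, <1 0 1 2>, <1 1 1 1>, <1 1 1 2>, <2 0 0 1>, <2 0 0 2>, <2 0 1 1>, <2 0 1 2>, <2 1 1 1>, <2 1 1 2>
under TSO → <1 0 0 1>, <1 0 0 2>, <1 0 1 1>, <1 0 1 2>, <1 1 1 1>, <1 1 1 2>, <2 0 0 1>, <2 0 0 2>, <2 0 1 1>, <2 0 1 2>, <2 1 1 1>, <2 1 1 2>
under PSO → <1 0 0 1>, <1 0 0 2>, <1 0 1 1>, <1 0 1 2>, <1 1 1 1>, <1 1 1 2>, <2 0 0 1>, <2 0 0 2>, <2 0 1 1>, <2 0 1 2>, <2 1 1 1>, <2 1 1 2>
target <1 0 0 1> ∈ {SC,TSO,PSO}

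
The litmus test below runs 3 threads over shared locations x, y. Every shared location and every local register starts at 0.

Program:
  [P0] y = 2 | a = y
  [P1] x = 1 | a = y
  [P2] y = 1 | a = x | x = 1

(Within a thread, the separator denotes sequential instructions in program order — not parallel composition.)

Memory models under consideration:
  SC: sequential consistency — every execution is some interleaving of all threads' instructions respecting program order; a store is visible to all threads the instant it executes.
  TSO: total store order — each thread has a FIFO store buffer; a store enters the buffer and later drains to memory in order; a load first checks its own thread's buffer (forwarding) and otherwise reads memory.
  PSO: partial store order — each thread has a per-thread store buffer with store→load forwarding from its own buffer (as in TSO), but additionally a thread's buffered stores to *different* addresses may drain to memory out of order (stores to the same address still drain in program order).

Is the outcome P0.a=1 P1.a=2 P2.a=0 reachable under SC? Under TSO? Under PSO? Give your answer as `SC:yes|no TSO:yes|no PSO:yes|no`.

outcome vector order: (P0.a,P1.a,P2.a)
[SC] allowed = {101, 110, 111, 121, 201, 210, 211, 220, 221}
[TSO] allowed = {100, 101, 110, 111, 120, 121, 200, 201, 210, 211, 220, 221}
[PSO] allowed = {100, 101, 110, 111, 120, 121, 200, 201, 210, 211, 220, 221}
target 120 ∈ {TSO,PSO}

SC:no TSO:yes PSO:yes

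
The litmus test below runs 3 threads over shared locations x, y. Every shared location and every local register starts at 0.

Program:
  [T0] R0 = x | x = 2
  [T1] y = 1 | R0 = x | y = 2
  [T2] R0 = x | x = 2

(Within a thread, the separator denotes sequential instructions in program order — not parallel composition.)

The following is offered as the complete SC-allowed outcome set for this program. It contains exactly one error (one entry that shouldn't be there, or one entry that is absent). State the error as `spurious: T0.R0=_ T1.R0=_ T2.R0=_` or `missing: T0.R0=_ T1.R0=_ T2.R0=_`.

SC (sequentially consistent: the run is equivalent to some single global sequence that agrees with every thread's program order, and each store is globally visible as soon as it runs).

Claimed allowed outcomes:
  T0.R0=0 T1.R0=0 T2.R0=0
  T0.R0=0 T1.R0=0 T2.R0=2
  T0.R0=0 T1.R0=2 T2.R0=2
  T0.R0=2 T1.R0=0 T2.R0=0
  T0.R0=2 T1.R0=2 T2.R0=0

missing: T0.R0=0 T1.R0=2 T2.R0=0

outcome vector order: (T0.R0,T1.R0,T2.R0)
SC: 6 outcomes — {(0,0,0) (0,0,2) (0,2,0) (0,2,2) (2,0,0) (2,2,0)}
SC∖claimed = {(0,2,0)}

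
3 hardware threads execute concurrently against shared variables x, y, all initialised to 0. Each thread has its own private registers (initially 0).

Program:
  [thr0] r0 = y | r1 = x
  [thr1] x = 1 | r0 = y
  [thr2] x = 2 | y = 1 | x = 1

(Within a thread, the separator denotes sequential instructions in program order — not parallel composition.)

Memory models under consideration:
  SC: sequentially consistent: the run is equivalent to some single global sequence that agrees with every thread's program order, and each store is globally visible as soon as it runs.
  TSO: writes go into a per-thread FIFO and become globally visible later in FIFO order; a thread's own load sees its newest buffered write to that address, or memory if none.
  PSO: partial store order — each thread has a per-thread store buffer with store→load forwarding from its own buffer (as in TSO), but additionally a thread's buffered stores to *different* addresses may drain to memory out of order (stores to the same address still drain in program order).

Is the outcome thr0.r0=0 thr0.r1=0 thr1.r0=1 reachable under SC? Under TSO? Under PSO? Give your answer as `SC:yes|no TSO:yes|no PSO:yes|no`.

outcome vector order: (thr0.r0,thr0.r1,thr1.r0)
SC (10): <0 0 0> <0 0 1> <0 1 0> <0 1 1> <0 2 0> <0 2 1> <1 1 0> <1 1 1> <1 2 0> <1 2 1>
TSO (10): <0 0 0> <0 0 1> <0 1 0> <0 1 1> <0 2 0> <0 2 1> <1 1 0> <1 1 1> <1 2 0> <1 2 1>
PSO (12): <0 0 0> <0 0 1> <0 1 0> <0 1 1> <0 2 0> <0 2 1> <1 0 0> <1 0 1> <1 1 0> <1 1 1> <1 2 0> <1 2 1>
target <0 0 1> ∈ {SC,TSO,PSO}

SC:yes TSO:yes PSO:yes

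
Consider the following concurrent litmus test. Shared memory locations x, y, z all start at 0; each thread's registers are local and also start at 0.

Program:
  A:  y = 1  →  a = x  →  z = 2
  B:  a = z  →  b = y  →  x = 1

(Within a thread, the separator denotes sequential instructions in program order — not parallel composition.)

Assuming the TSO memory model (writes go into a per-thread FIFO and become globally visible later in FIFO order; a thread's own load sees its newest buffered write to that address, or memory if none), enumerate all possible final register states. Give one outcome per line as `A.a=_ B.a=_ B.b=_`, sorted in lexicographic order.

A.a=0 B.a=0 B.b=0
A.a=0 B.a=0 B.b=1
A.a=0 B.a=2 B.b=1
A.a=1 B.a=0 B.b=0
A.a=1 B.a=0 B.b=1

outcome vector order: (A.a,B.a,B.b)
|TSO outcomes| = 5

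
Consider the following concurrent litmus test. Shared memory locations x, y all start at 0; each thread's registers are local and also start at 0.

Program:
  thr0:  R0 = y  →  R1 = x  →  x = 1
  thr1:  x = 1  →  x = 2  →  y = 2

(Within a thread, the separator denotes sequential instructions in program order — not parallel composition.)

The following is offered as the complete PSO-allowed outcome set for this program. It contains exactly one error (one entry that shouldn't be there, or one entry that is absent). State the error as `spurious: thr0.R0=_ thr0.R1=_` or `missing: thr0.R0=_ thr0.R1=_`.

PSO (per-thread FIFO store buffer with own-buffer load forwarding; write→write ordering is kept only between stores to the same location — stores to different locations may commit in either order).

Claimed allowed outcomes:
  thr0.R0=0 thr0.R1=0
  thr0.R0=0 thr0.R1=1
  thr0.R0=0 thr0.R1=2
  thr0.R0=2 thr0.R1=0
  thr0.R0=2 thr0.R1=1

missing: thr0.R0=2 thr0.R1=2

outcome vector order: (thr0.R0,thr0.R1)
PSO (6): 00, 01, 02, 20, 21, 22
PSO∖claimed = {22}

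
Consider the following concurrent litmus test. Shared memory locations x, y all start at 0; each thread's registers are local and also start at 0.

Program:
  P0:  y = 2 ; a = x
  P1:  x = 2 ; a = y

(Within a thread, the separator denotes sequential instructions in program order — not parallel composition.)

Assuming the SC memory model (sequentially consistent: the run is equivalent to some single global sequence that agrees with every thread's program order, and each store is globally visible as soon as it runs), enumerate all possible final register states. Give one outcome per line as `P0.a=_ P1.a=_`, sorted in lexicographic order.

P0.a=0 P1.a=2
P0.a=2 P1.a=0
P0.a=2 P1.a=2

outcome vector order: (P0.a,P1.a)
|SC outcomes| = 3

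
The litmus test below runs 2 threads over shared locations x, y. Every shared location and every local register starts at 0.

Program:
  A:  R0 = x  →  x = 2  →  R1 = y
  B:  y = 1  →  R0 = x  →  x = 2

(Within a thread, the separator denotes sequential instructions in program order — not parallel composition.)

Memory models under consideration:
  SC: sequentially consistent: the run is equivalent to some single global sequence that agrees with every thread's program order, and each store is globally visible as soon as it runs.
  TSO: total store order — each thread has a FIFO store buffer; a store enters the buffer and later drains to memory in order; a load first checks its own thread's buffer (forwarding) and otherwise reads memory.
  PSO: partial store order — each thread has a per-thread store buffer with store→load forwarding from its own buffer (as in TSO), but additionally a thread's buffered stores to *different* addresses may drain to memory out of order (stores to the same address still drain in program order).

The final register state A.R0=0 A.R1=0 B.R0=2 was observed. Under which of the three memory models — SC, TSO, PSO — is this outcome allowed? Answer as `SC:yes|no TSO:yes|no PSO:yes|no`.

SC:yes TSO:yes PSO:yes

outcome vector order: (A.R0,A.R1,B.R0)
SC: 4 outcomes — {<0 0 2>; <0 1 0>; <0 1 2>; <2 1 0>}
TSO: 5 outcomes — {<0 0 0>; <0 0 2>; <0 1 0>; <0 1 2>; <2 1 0>}
PSO: 6 outcomes — {<0 0 0>; <0 0 2>; <0 1 0>; <0 1 2>; <2 0 0>; <2 1 0>}
target <0 0 2> ∈ {SC,TSO,PSO}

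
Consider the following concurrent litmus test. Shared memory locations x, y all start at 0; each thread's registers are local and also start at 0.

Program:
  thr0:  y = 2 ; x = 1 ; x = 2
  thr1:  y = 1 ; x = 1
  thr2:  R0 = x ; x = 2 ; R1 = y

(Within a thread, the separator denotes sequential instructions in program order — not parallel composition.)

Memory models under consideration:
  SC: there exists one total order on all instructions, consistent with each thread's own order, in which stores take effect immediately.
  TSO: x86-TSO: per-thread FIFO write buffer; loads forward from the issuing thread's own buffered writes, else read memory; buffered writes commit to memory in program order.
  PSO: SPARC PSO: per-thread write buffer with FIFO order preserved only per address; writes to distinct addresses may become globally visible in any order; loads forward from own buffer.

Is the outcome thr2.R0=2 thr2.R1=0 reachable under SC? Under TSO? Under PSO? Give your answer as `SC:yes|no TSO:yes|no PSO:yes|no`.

outcome vector order: (thr2.R0,thr2.R1)
[SC] allowed = {00; 01; 02; 11; 12; 21; 22}
[TSO] allowed = {00; 01; 02; 11; 12; 21; 22}
[PSO] allowed = {00; 01; 02; 10; 11; 12; 20; 21; 22}
target 20 ∈ {PSO}

SC:no TSO:no PSO:yes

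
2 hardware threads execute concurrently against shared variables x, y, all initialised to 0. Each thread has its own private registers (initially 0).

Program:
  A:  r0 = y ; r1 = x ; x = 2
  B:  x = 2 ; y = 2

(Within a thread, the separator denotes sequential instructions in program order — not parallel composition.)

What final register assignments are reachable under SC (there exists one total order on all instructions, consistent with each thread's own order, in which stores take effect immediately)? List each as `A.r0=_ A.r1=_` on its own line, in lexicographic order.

A.r0=0 A.r1=0
A.r0=0 A.r1=2
A.r0=2 A.r1=2

outcome vector order: (A.r0,A.r1)
|SC outcomes| = 3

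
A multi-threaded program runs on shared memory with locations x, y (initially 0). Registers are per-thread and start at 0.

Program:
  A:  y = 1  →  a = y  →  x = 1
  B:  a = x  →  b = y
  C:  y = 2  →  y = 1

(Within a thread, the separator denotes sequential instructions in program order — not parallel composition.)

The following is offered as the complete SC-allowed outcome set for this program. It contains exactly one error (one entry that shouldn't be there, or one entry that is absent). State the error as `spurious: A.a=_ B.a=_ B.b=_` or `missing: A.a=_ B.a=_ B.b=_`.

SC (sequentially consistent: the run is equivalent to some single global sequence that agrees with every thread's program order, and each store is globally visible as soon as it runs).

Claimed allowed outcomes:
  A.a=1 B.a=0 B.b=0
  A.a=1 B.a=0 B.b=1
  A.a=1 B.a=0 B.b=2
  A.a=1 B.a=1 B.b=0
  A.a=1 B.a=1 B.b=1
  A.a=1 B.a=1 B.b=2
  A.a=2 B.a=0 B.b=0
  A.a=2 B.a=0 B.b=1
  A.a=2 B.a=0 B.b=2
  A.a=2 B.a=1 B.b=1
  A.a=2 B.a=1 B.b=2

spurious: A.a=1 B.a=1 B.b=0

outcome vector order: (A.a,B.a,B.b)
under SC → 1/0/0, 1/0/1, 1/0/2, 1/1/1, 1/1/2, 2/0/0, 2/0/1, 2/0/2, 2/1/1, 2/1/2
claimed∖SC = {1/1/0}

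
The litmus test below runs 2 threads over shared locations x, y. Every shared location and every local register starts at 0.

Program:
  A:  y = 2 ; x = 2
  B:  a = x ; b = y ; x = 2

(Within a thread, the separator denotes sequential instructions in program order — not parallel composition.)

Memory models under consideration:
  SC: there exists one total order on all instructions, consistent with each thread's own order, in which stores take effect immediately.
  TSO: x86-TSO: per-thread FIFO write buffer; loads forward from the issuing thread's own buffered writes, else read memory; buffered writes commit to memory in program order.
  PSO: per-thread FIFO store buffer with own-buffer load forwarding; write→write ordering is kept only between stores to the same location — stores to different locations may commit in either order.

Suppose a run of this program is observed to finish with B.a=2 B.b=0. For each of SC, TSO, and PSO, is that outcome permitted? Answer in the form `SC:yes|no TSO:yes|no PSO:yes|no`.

outcome vector order: (B.a,B.b)
under SC → 0/0, 0/2, 2/2
under TSO → 0/0, 0/2, 2/2
under PSO → 0/0, 0/2, 2/0, 2/2
target 2/0 ∈ {PSO}

SC:no TSO:no PSO:yes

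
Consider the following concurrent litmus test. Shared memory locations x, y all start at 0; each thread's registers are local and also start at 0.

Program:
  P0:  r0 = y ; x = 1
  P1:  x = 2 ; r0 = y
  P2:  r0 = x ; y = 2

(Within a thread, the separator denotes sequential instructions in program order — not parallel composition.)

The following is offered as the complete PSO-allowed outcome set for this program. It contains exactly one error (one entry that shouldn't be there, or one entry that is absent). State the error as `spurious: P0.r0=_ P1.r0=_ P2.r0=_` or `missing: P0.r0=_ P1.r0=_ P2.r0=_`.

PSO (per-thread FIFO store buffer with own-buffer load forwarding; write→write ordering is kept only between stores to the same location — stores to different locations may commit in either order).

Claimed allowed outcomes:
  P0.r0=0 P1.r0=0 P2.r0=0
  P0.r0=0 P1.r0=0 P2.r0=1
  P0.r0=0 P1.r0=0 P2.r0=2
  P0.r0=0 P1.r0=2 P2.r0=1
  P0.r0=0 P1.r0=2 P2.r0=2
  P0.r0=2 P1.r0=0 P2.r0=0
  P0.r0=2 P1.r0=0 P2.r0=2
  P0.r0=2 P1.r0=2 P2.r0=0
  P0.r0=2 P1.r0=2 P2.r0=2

outcome vector order: (P0.r0,P1.r0,P2.r0)
under PSO → <0 0 0>; <0 0 1>; <0 0 2>; <0 2 0>; <0 2 1>; <0 2 2>; <2 0 0>; <2 0 2>; <2 2 0>; <2 2 2>
PSO∖claimed = {<0 2 0>}

missing: P0.r0=0 P1.r0=2 P2.r0=0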